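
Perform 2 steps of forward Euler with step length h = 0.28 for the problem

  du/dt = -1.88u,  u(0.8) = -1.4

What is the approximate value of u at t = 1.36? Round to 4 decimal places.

-0.3140

Euler: u_{n+1} = u_n + h·f(t_n, u_n).
t=0.800000, u=-1.400000: f=2.632000 → u ← -1.400000 + 0.28·2.632000 = -0.663040
t=1.080000, u=-0.663040: f=1.246515 → u ← -0.663040 + 0.28·1.246515 = -0.314016
u(1.36) ≈ -0.3140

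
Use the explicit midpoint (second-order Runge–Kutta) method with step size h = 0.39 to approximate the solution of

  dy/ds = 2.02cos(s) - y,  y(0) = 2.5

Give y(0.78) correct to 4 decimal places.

Midpoint: k1 = f(s_n, y_n); k2 = f(s_n + h/2, y_n + (h/2)·k1); y_{n+1} = y_n + h·k2.
s=0.000000, y=2.500000:
  k1 = f(0.000000, 2.500000) = -0.480000
  k2 = f(0.195000, 2.406400) = -0.424684
  y ← 2.500000 + 0.39·(-0.424684) = 2.334373
s=0.390000, y=2.334373:
  k1 = f(0.390000, 2.334373) = -0.466057
  k2 = f(0.585000, 2.243492) = -0.559394
  y ← 2.334373 + 0.39·(-0.559394) = 2.116210
y(0.78) ≈ 2.1162

2.1162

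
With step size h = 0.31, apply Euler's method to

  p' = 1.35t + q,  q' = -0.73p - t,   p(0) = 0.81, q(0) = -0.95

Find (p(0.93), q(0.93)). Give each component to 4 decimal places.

0.1361, -1.6048

Euler on (p,q): p_{n+1} = p_n + h·p', q_{n+1} = q_n + h·q'.
0.000000: (0.810000, -0.950000); f=(-0.950000, -0.591300) → (0.515500, -1.133303)
0.310000: (0.515500, -1.133303); f=(-0.714803, -0.686315) → (0.293911, -1.346061)
0.620000: (0.293911, -1.346061); f=(-0.509061, -0.834555) → (0.136102, -1.604773)
(p(0.93), q(0.93)) ≈ (0.1361, -1.6048)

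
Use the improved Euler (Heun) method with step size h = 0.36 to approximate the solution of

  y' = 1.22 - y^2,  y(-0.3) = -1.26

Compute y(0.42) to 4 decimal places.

-1.9673

Heun: k1 = f(x_n, y_n); k2 = f(x_n + h, y_n + h·k1); y_{n+1} = y_n + (h/2)·(k1 + k2).
x=-0.300000, y=-1.260000:
  k1 = f(-0.300000, -1.260000) = -0.367600
  k2 = f(0.060000, -1.392336) = -0.718600
  y ← -1.260000 + (0.36/2)·(-0.367600 + (-0.718600)) = -1.455516
x=0.060000, y=-1.455516:
  k1 = f(0.060000, -1.455516) = -0.898527
  k2 = f(0.420000, -1.778985) = -1.944789
  y ← -1.455516 + (0.36/2)·(-0.898527 + (-1.944789)) = -1.967313
y(0.42) ≈ -1.9673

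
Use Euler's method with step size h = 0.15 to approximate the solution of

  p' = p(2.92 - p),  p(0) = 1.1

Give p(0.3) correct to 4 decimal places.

Euler: p_{n+1} = p_n + h·f(x_n, p_n).
x=0.000000, p=1.100000: f=2.002000 → p ← 1.100000 + 0.15·2.002000 = 1.400300
x=0.150000, p=1.400300: f=2.128036 → p ← 1.400300 + 0.15·2.128036 = 1.719505
p(0.3) ≈ 1.7195

1.7195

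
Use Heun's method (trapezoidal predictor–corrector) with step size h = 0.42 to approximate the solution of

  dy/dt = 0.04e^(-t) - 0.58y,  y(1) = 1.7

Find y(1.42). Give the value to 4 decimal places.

1.3407

Heun: k1 = f(t_n, y_n); k2 = f(t_n + h, y_n + h·k1); y_{n+1} = y_n + (h/2)·(k1 + k2).
t=1.000000, y=1.700000:
  k1 = f(1.000000, 1.700000) = -0.971285
  k2 = f(1.420000, 1.292060) = -0.739726
  y ← 1.700000 + (0.42/2)·(-0.971285 + (-0.739726)) = 1.340688
y(1.42) ≈ 1.3407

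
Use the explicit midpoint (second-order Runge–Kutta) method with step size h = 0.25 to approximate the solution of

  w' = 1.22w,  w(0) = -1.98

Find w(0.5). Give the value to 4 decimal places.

Midpoint: k1 = f(x_n, w_n); k2 = f(x_n + h/2, w_n + (h/2)·k1); w_{n+1} = w_n + h·k2.
x=0.000000, w=-1.980000:
  k1 = f(0.000000, -1.980000) = -2.415600
  k2 = f(0.125000, -2.281950) = -2.783979
  w ← -1.980000 + 0.25·(-2.783979) = -2.675995
x=0.250000, w=-2.675995:
  k1 = f(0.250000, -2.675995) = -3.264714
  k2 = f(0.375000, -3.084084) = -3.762582
  w ← -2.675995 + 0.25·(-3.762582) = -3.616640
w(0.5) ≈ -3.6166

-3.6166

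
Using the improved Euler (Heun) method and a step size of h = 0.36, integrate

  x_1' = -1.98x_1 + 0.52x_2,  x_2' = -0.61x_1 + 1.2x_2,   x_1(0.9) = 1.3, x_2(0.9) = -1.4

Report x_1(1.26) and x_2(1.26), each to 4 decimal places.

0.4516, -2.3521

Heun on (x_1,x_2): k1 = f(t_n, state_n); k2 = f(t_n + h, state_n + h·k1); state_{n+1} = state_n + (h/2)·(k1 + k2).
0.900000: (1.300000, -1.400000)
  k1 = (-3.302000, -2.473000)
  predictor → (0.111280, -2.290280)
  k2 = (-1.411280, -2.816217)
  → (0.451610, -2.352059)
(x_1(1.26), x_2(1.26)) ≈ (0.4516, -2.3521)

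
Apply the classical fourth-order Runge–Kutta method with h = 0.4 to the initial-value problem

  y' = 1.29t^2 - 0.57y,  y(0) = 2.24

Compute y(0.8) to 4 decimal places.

1.6170

RK4: k1 = f(t_n, y_n); k2 = f(t_n + h/2, y_n + (h/2)·k1); k3 = f(t_n + h/2, y_n + (h/2)·k2); k4 = f(t_n + h, y_n + h·k3); y_{n+1} = y_n + (h/6)·(k1 + 2k2 + 2k3 + k4).
t=0.000000, y=2.240000:
  k1 = f(0.000000, 2.240000) = -1.276800
  k2 = f(0.200000, 1.984640) = -1.079645
  k3 = f(0.200000, 2.024071) = -1.102120
  k4 = f(0.400000, 1.799152) = -0.819117
  y ← 2.240000 + (0.4/6)·(k1 + 2k2 + 2k3 + k4) = 1.809370
t=0.400000, y=1.809370:
  k1 = f(0.400000, 1.809370) = -0.824941
  k2 = f(0.600000, 1.644382) = -0.472898
  k3 = f(0.600000, 1.714791) = -0.513031
  k4 = f(0.800000, 1.604158) = -0.088770
  y ← 1.809370 + (0.4/6)·(k1 + 2k2 + 2k3 + k4) = 1.616999
y(0.8) ≈ 1.6170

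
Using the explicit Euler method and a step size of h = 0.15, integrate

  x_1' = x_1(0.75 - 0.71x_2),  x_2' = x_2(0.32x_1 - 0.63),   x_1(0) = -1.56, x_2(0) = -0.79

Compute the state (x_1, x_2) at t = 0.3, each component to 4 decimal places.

Euler on (x_1,x_2): x_1_{n+1} = x_1_n + h·x_1', x_2_{n+1} = x_2_n + h·x_2'.
0.000000: (-1.560000, -0.790000); f=(-2.045004, 0.892068) → (-1.866751, -0.656190)
0.150000: (-1.866751, -0.656190); f=(-2.269772, 0.805381) → (-2.207216, -0.535383)
(x_1(0.3), x_2(0.3)) ≈ (-2.2072, -0.5354)

-2.2072, -0.5354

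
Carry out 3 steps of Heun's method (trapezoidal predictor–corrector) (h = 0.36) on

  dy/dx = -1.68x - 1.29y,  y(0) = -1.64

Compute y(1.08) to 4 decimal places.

Heun: k1 = f(x_n, y_n); k2 = f(x_n + h, y_n + h·k1); y_{n+1} = y_n + (h/2)·(k1 + k2).
x=0.000000, y=-1.640000:
  k1 = f(0.000000, -1.640000) = 2.115600
  k2 = f(0.360000, -0.878384) = 0.528315
  y ← -1.640000 + (0.36/2)·(2.115600 + 0.528315) = -1.164095
x=0.360000, y=-1.164095:
  k1 = f(0.360000, -1.164095) = 0.896883
  k2 = f(0.720000, -0.841217) = -0.124430
  y ← -1.164095 + (0.36/2)·(0.896883 + (-0.124430)) = -1.025054
x=0.720000, y=-1.025054:
  k1 = f(0.720000, -1.025054) = 0.112719
  k2 = f(1.080000, -0.984475) = -0.544428
  y ← -1.025054 + (0.36/2)·(0.112719 + (-0.544428)) = -1.102761
y(1.08) ≈ -1.1028

-1.1028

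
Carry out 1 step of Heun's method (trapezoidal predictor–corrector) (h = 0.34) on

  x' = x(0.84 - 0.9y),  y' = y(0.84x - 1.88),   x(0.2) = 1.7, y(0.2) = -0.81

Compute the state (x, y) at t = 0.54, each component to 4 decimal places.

Heun on (x,y): k1 = f(t_n, state_n); k2 = f(t_n + h, state_n + h·k1); state_{n+1} = state_n + (h/2)·(k1 + k2).
0.200000: (1.700000, -0.810000)
  k1 = (2.667300, 0.366120)
  predictor → (2.606882, -0.685519)
  k2 = (3.798142, -0.212361)
  → (2.799125, -0.783861)
(x(0.54), y(0.54)) ≈ (2.7991, -0.7839)

2.7991, -0.7839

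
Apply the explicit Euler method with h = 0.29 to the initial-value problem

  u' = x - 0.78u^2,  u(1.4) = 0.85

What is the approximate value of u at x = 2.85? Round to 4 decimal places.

Euler: u_{n+1} = u_n + h·f(x_n, u_n).
x=1.400000, u=0.850000: f=0.836450 → u ← 0.850000 + 0.29·0.836450 = 1.092570
x=1.690000, u=1.092570: f=0.758906 → u ← 1.092570 + 0.29·0.758906 = 1.312653
x=1.980000, u=1.312653: f=0.636014 → u ← 1.312653 + 0.29·0.636014 = 1.497097
x=2.270000, u=1.497097: f=0.521786 → u ← 1.497097 + 0.29·0.521786 = 1.648415
x=2.560000, u=1.648415: f=0.440527 → u ← 1.648415 + 0.29·0.440527 = 1.776168
u(2.85) ≈ 1.7762

1.7762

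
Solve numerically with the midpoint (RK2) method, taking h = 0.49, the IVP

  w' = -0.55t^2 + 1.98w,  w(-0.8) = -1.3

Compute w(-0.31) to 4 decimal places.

Midpoint: k1 = f(t_n, w_n); k2 = f(t_n + h/2, w_n + (h/2)·k1); w_{n+1} = w_n + h·k2.
t=-0.800000, w=-1.300000:
  k1 = f(-0.800000, -1.300000) = -2.926000
  k2 = f(-0.555000, -2.016870) = -4.162816
  w ← -1.300000 + 0.49·(-4.162816) = -3.339780
w(-0.31) ≈ -3.3398

-3.3398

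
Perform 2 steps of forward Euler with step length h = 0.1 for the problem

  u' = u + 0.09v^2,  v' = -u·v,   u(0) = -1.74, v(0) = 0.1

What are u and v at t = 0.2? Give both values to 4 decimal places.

-2.1052, 0.1399

Euler on (u,v): u_{n+1} = u_n + h·u', v_{n+1} = v_n + h·v'.
0.000000: (-1.740000, 0.100000); f=(-1.739100, 0.174000) → (-1.913910, 0.117400)
0.100000: (-1.913910, 0.117400); f=(-1.912670, 0.224693) → (-2.105177, 0.139869)
(u(0.2), v(0.2)) ≈ (-2.1052, 0.1399)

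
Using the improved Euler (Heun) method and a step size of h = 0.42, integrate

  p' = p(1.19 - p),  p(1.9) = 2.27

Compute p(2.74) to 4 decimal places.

1.4985

Heun: k1 = f(x_n, p_n); k2 = f(x_n + h, p_n + h·k1); p_{n+1} = p_n + (h/2)·(k1 + k2).
x=1.900000, p=2.270000:
  k1 = f(1.900000, 2.270000) = -2.451600
  k2 = f(2.320000, 1.240328) = -0.062423
  p ← 2.270000 + (0.42/2)·(-2.451600 + (-0.062423)) = 1.742055
x=2.320000, p=1.742055:
  k1 = f(2.320000, 1.742055) = -0.961710
  k2 = f(2.740000, 1.338137) = -0.198227
  p ← 1.742055 + (0.42/2)·(-0.961710 + (-0.198227)) = 1.498468
p(2.74) ≈ 1.4985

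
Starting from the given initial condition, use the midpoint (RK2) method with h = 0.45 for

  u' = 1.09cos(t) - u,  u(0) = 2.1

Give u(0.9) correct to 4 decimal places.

1.4137

Midpoint: k1 = f(t_n, u_n); k2 = f(t_n + h/2, u_n + (h/2)·k1); u_{n+1} = u_n + h·k2.
t=0.000000, u=2.100000:
  k1 = f(0.000000, 2.100000) = -1.010000
  k2 = f(0.225000, 1.872750) = -0.810224
  u ← 2.100000 + 0.45·(-0.810224) = 1.735399
t=0.450000, u=1.735399:
  k1 = f(0.450000, 1.735399) = -0.753912
  k2 = f(0.675000, 1.565769) = -0.714798
  u ← 1.735399 + 0.45·(-0.714798) = 1.413740
u(0.9) ≈ 1.4137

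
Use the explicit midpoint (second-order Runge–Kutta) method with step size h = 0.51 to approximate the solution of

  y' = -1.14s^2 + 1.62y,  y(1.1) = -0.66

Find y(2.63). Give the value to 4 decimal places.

Midpoint: k1 = f(s_n, y_n); k2 = f(s_n + h/2, y_n + (h/2)·k1); y_{n+1} = y_n + h·k2.
s=1.100000, y=-0.660000:
  k1 = f(1.100000, -0.660000) = -2.448600
  k2 = f(1.355000, -1.284393) = -4.173785
  y ← -0.660000 + 0.51·(-4.173785) = -2.788630
s=1.610000, y=-2.788630:
  k1 = f(1.610000, -2.788630) = -7.472575
  k2 = f(1.865000, -4.694137) = -11.569679
  y ← -2.788630 + 0.51·(-11.569679) = -8.689167
s=2.120000, y=-8.689167:
  k1 = f(2.120000, -8.689167) = -19.200066
  k2 = f(2.375000, -13.585183) = -28.438309
  y ← -8.689167 + 0.51·(-28.438309) = -23.192704
y(2.63) ≈ -23.1927

-23.1927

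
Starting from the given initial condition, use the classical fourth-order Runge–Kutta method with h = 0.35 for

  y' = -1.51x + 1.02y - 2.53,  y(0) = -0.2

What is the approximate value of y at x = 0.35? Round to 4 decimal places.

RK4: k1 = f(x_n, y_n); k2 = f(x_n + h/2, y_n + (h/2)·k1); k3 = f(x_n + h/2, y_n + (h/2)·k2); k4 = f(x_n + h, y_n + h·k3); y_{n+1} = y_n + (h/6)·(k1 + 2k2 + 2k3 + k4).
x=0.000000, y=-0.200000:
  k1 = f(0.000000, -0.200000) = -2.734000
  k2 = f(0.175000, -0.678450) = -3.486269
  k3 = f(0.175000, -0.810097) = -3.620549
  k4 = f(0.350000, -1.467192) = -4.555036
  y ← -0.200000 + (0.35/6)·(k1 + 2k2 + 2k3 + k4) = -1.454323
y(0.35) ≈ -1.4543

-1.4543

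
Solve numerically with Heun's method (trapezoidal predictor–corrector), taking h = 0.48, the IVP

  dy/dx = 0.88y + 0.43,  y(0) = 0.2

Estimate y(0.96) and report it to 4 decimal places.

Heun: k1 = f(x_n, y_n); k2 = f(x_n + h, y_n + h·k1); y_{n+1} = y_n + (h/2)·(k1 + k2).
x=0.000000, y=0.200000:
  k1 = f(0.000000, 0.200000) = 0.606000
  k2 = f(0.480000, 0.490880) = 0.861974
  y ← 0.200000 + (0.48/2)·(0.606000 + 0.861974) = 0.552314
x=0.480000, y=0.552314:
  k1 = f(0.480000, 0.552314) = 0.916036
  k2 = f(0.960000, 0.992011) = 1.302970
  y ← 0.552314 + (0.48/2)·(0.916036 + 1.302970) = 1.084875
y(0.96) ≈ 1.0849

1.0849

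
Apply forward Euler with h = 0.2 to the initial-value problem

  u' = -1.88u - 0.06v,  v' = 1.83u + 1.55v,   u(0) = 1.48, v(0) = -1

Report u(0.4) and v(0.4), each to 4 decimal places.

Euler on (u,v): u_{n+1} = u_n + h·u', v_{n+1} = v_n + h·v'.
0.000000: (1.480000, -1.000000); f=(-2.722400, 1.158400) → (0.935520, -0.768320)
0.200000: (0.935520, -0.768320); f=(-1.712678, 0.521106) → (0.592984, -0.664099)
(u(0.4), v(0.4)) ≈ (0.5930, -0.6641)

0.5930, -0.6641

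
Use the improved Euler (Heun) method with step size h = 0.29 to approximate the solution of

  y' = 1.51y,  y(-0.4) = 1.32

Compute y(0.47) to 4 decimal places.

Heun: k1 = f(t_n, y_n); k2 = f(t_n + h, y_n + h·k1); y_{n+1} = y_n + (h/2)·(k1 + k2).
t=-0.400000, y=1.320000:
  k1 = f(-0.400000, 1.320000) = 1.993200
  k2 = f(-0.110000, 1.898028) = 2.866022
  y ← 1.320000 + (0.29/2)·(1.993200 + 2.866022) = 2.024587
t=-0.110000, y=2.024587:
  k1 = f(-0.110000, 2.024587) = 3.057127
  k2 = f(0.180000, 2.911154) = 4.395843
  y ← 2.024587 + (0.29/2)·(3.057127 + 4.395843) = 3.105268
t=0.180000, y=3.105268:
  k1 = f(0.180000, 3.105268) = 4.688954
  k2 = f(0.470000, 4.465065) = 6.742247
  y ← 3.105268 + (0.29/2)·(4.688954 + 6.742247) = 4.762792
y(0.47) ≈ 4.7628

4.7628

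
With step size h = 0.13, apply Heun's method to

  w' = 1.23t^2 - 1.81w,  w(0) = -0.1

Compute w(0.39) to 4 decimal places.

Heun: k1 = f(t_n, w_n); k2 = f(t_n + h, w_n + h·k1); w_{n+1} = w_n + (h/2)·(k1 + k2).
t=0.000000, w=-0.100000:
  k1 = f(0.000000, -0.100000) = 0.181000
  k2 = f(0.130000, -0.076470) = 0.159198
  w ← -0.100000 + (0.13/2)·(0.181000 + 0.159198) = -0.077887
t=0.130000, w=-0.077887:
  k1 = f(0.130000, -0.077887) = 0.161763
  k2 = f(0.260000, -0.056858) = 0.186061
  w ← -0.077887 + (0.13/2)·(0.161763 + 0.186061) = -0.055279
t=0.260000, w=-0.055279:
  k1 = f(0.260000, -0.055279) = 0.183202
  k2 = f(0.390000, -0.031462) = 0.244030
  w ← -0.055279 + (0.13/2)·(0.183202 + 0.244030) = -0.027509
w(0.39) ≈ -0.0275

-0.0275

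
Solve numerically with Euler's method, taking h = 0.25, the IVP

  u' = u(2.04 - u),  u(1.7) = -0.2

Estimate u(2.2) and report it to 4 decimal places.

Euler: u_{n+1} = u_n + h·f(t_n, u_n).
t=1.700000, u=-0.200000: f=-0.448000 → u ← -0.200000 + 0.25·(-0.448000) = -0.312000
t=1.950000, u=-0.312000: f=-0.733824 → u ← -0.312000 + 0.25·(-0.733824) = -0.495456
u(2.2) ≈ -0.4955

-0.4955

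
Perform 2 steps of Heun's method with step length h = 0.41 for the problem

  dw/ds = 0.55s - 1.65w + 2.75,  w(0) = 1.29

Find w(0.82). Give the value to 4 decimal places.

1.6847

Heun: k1 = f(s_n, w_n); k2 = f(s_n + h, w_n + h·k1); w_{n+1} = w_n + (h/2)·(k1 + k2).
s=0.000000, w=1.290000:
  k1 = f(0.000000, 1.290000) = 0.621500
  k2 = f(0.410000, 1.544815) = 0.426555
  w ← 1.290000 + (0.41/2)·(0.621500 + 0.426555) = 1.504851
s=0.410000, w=1.504851:
  k1 = f(0.410000, 1.504851) = 0.492495
  k2 = f(0.820000, 1.706774) = 0.384822
  w ← 1.504851 + (0.41/2)·(0.492495 + 0.384822) = 1.684701
w(0.82) ≈ 1.6847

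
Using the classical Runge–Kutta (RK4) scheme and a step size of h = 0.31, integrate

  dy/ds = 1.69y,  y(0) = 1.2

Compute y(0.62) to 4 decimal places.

3.4202

RK4: k1 = f(s_n, y_n); k2 = f(s_n + h/2, y_n + (h/2)·k1); k3 = f(s_n + h/2, y_n + (h/2)·k2); k4 = f(s_n + h, y_n + h·k3); y_{n+1} = y_n + (h/6)·(k1 + 2k2 + 2k3 + k4).
s=0.000000, y=1.200000:
  k1 = f(0.000000, 1.200000) = 2.028000
  k2 = f(0.155000, 1.514340) = 2.559235
  k3 = f(0.155000, 1.596681) = 2.698392
  k4 = f(0.310000, 2.036501) = 3.441687
  y ← 1.200000 + (0.31/6)·(k1 + 2k2 + 2k3 + k4) = 2.025889
s=0.310000, y=2.025889:
  k1 = f(0.310000, 2.025889) = 3.423752
  k2 = f(0.465000, 2.556570) = 4.320603
  k3 = f(0.465000, 2.695582) = 4.555534
  k4 = f(0.620000, 3.438104) = 5.810396
  y ← 2.025889 + (0.31/6)·(k1 + 2k2 + 2k3 + k4) = 3.420187
y(0.62) ≈ 3.4202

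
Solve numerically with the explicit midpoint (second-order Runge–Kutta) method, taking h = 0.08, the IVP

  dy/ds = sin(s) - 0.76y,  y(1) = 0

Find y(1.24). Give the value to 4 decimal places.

0.1974

Midpoint: k1 = f(s_n, y_n); k2 = f(s_n + h/2, y_n + (h/2)·k1); y_{n+1} = y_n + h·k2.
s=1.000000, y=0.000000:
  k1 = f(1.000000, 0.000000) = 0.841471
  k2 = f(1.040000, 0.033659) = 0.836824
  y ← 0.000000 + 0.08·0.836824 = 0.066946
s=1.080000, y=0.066946:
  k1 = f(1.080000, 0.066946) = 0.831079
  k2 = f(1.120000, 0.100189) = 0.823957
  y ← 0.066946 + 0.08·0.823957 = 0.132862
s=1.160000, y=0.132862:
  k1 = f(1.160000, 0.132862) = 0.815828
  k2 = f(1.200000, 0.165496) = 0.806262
  y ← 0.132862 + 0.08·0.806262 = 0.197363
y(1.24) ≈ 0.1974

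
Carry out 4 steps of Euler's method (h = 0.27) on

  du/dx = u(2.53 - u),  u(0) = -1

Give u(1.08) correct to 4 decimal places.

Euler: u_{n+1} = u_n + h·f(x_n, u_n).
x=0.000000, u=-1.000000: f=-3.530000 → u ← -1.000000 + 0.27·(-3.530000) = -1.953100
x=0.270000, u=-1.953100: f=-8.755943 → u ← -1.953100 + 0.27·(-8.755943) = -4.317205
x=0.540000, u=-4.317205: f=-29.560782 → u ← -4.317205 + 0.27·(-29.560782) = -12.298616
x=0.810000, u=-12.298616: f=-182.371445 → u ← -12.298616 + 0.27·(-182.371445) = -61.538906
u(1.08) ≈ -61.5389

-61.5389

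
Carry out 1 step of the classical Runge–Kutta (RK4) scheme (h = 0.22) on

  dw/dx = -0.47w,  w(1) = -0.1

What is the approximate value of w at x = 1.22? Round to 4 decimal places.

-0.0902

RK4: k1 = f(x_n, w_n); k2 = f(x_n + h/2, w_n + (h/2)·k1); k3 = f(x_n + h/2, w_n + (h/2)·k2); k4 = f(x_n + h, w_n + h·k3); w_{n+1} = w_n + (h/6)·(k1 + 2k2 + 2k3 + k4).
x=1.000000, w=-0.100000:
  k1 = f(1.000000, -0.100000) = 0.047000
  k2 = f(1.110000, -0.094830) = 0.044570
  k3 = f(1.110000, -0.095097) = 0.044696
  k4 = f(1.220000, -0.090167) = 0.042378
  w ← -0.100000 + (0.22/6)·(k1 + 2k2 + 2k3 + k4) = -0.090177
w(1.22) ≈ -0.0902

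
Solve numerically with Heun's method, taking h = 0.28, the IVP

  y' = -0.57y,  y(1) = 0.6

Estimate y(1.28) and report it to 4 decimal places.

0.5119

Heun: k1 = f(t_n, y_n); k2 = f(t_n + h, y_n + h·k1); y_{n+1} = y_n + (h/2)·(k1 + k2).
t=1.000000, y=0.600000:
  k1 = f(1.000000, 0.600000) = -0.342000
  k2 = f(1.280000, 0.504240) = -0.287417
  y ← 0.600000 + (0.28/2)·(-0.342000 + (-0.287417)) = 0.511882
y(1.28) ≈ 0.5119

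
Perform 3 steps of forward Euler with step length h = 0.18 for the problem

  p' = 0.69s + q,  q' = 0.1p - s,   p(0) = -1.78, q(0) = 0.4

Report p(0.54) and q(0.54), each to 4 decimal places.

Euler on (p,q): p_{n+1} = p_n + h·p', q_{n+1} = q_n + h·q'.
0.000000: (-1.780000, 0.400000); f=(0.400000, -0.178000) → (-1.708000, 0.367960)
0.180000: (-1.708000, 0.367960); f=(0.492160, -0.350800) → (-1.619411, 0.304816)
0.360000: (-1.619411, 0.304816); f=(0.553216, -0.521941) → (-1.519832, 0.210867)
(p(0.54), q(0.54)) ≈ (-1.5198, 0.2109)

-1.5198, 0.2109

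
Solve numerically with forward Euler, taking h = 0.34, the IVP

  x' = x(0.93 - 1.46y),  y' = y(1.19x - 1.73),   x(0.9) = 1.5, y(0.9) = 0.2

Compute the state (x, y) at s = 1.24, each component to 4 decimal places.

Euler on (x,y): x_{n+1} = x_n + h·x', y_{n+1} = y_n + h·y'.
0.900000: (1.500000, 0.200000); f=(0.957000, 0.011000) → (1.825380, 0.203740)
(x(1.24), y(1.24)) ≈ (1.8254, 0.2037)

1.8254, 0.2037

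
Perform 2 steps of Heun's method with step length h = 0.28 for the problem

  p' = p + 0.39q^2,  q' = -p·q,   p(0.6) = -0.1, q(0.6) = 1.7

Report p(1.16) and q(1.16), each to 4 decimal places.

0.6432, 1.4884

Heun on (p,q): k1 = f(x_n, state_n); k2 = f(x_n + h, state_n + h·k1); state_{n+1} = state_n + (h/2)·(k1 + k2).
0.600000: (-0.100000, 1.700000)
  k1 = (1.027100, 0.170000)
  predictor → (0.187588, 1.747600)
  k2 = (1.378689, -0.327829)
  → (0.236810, 1.677904)
0.880000: (0.236810, 1.677904)
  k1 = (1.334802, -0.397345)
  predictor → (0.610555, 1.566647)
  k2 = (1.567765, -0.956524)
  → (0.643170, 1.488362)
(p(1.16), q(1.16)) ≈ (0.6432, 1.4884)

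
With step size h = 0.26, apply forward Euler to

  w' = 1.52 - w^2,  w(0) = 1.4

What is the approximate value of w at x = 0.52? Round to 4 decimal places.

1.2511

Euler: w_{n+1} = w_n + h·f(x_n, w_n).
x=0.000000, w=1.400000: f=-0.440000 → w ← 1.400000 + 0.26·(-0.440000) = 1.285600
x=0.260000, w=1.285600: f=-0.132767 → w ← 1.285600 + 0.26·(-0.132767) = 1.251080
w(0.52) ≈ 1.2511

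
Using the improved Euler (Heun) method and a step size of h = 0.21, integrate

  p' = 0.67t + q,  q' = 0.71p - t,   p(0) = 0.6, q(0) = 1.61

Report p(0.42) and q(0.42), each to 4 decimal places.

Heun on (p,q): k1 = f(t_n, state_n); k2 = f(t_n + h, state_n + h·k1); state_{n+1} = state_n + (h/2)·(k1 + k2).
0.000000: (0.600000, 1.610000)
  k1 = (1.610000, 0.426000)
  predictor → (0.938100, 1.699460)
  k2 = (1.840160, 0.456051)
  → (0.962267, 1.702615)
0.210000: (0.962267, 1.702615)
  k1 = (1.843315, 0.473209)
  predictor → (1.349363, 1.801989)
  k2 = (2.083389, 0.538048)
  → (1.374571, 1.808797)
(p(0.42), q(0.42)) ≈ (1.3746, 1.8088)

1.3746, 1.8088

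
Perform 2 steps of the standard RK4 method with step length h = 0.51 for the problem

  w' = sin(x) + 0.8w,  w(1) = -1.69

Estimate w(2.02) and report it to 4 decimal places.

-2.3232

RK4: k1 = f(x_n, w_n); k2 = f(x_n + h/2, w_n + (h/2)·k1); k3 = f(x_n + h/2, w_n + (h/2)·k2); k4 = f(x_n + h, w_n + h·k3); w_{n+1} = w_n + (h/6)·(k1 + 2k2 + 2k3 + k4).
x=1.000000, w=-1.690000:
  k1 = f(1.000000, -1.690000) = -0.510529
  k2 = f(1.255000, -1.820185) = -0.505599
  k3 = f(1.255000, -1.818928) = -0.504593
  k4 = f(1.510000, -1.947342) = -0.559721
  w ← -1.690000 + (0.51/6)·(k1 + 2k2 + 2k3 + k4) = -1.952704
x=1.510000, w=-1.952704:
  k1 = f(1.510000, -1.952704) = -0.564011
  k2 = f(1.765000, -2.096526) = -0.696020
  k3 = f(1.765000, -2.130189) = -0.722949
  k4 = f(2.020000, -2.321408) = -0.956333
  w ← -1.952704 + (0.51/6)·(k1 + 2k2 + 2k3 + k4) = -2.323158
w(2.02) ≈ -2.3232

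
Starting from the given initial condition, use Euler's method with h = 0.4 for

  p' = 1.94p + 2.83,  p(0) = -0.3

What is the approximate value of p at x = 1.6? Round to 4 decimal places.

Euler: p_{n+1} = p_n + h·f(x_n, p_n).
x=0.000000, p=-0.300000: f=2.248000 → p ← -0.300000 + 0.4·2.248000 = 0.599200
x=0.400000, p=0.599200: f=3.992448 → p ← 0.599200 + 0.4·3.992448 = 2.196179
x=0.800000, p=2.196179: f=7.090588 → p ← 2.196179 + 0.4·7.090588 = 5.032414
x=1.200000, p=5.032414: f=12.592884 → p ← 5.032414 + 0.4·12.592884 = 10.069568
p(1.6) ≈ 10.0696

10.0696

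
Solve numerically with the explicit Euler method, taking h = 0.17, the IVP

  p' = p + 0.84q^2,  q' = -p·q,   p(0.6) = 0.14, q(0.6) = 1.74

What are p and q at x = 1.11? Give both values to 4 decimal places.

1.6308, 1.2385

Euler on (p,q): p_{n+1} = p_n + h·p', q_{n+1} = q_n + h·q'.
0.600000: (0.140000, 1.740000); f=(2.683184, -0.243600) → (0.596141, 1.698588)
0.770000: (0.596141, 1.698588); f=(3.019710, -1.012598) → (1.109492, 1.526446)
0.940000: (1.109492, 1.526446); f=(3.066724, -1.693580) → (1.630835, 1.238538)
(p(1.11), q(1.11)) ≈ (1.6308, 1.2385)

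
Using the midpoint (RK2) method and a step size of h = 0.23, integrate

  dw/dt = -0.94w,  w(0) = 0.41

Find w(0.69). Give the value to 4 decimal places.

Midpoint: k1 = f(t_n, w_n); k2 = f(t_n + h/2, w_n + (h/2)·k1); w_{n+1} = w_n + h·k2.
t=0.000000, w=0.410000:
  k1 = f(0.000000, 0.410000) = -0.385400
  k2 = f(0.115000, 0.365679) = -0.343738
  w ← 0.410000 + 0.23·(-0.343738) = 0.330940
t=0.230000, w=0.330940:
  k1 = f(0.230000, 0.330940) = -0.311084
  k2 = f(0.345000, 0.295166) = -0.277456
  w ← 0.330940 + 0.23·(-0.277456) = 0.267125
t=0.460000, w=0.267125:
  k1 = f(0.460000, 0.267125) = -0.251098
  k2 = f(0.575000, 0.238249) = -0.223954
  w ← 0.267125 + 0.23·(-0.223954) = 0.215616
w(0.69) ≈ 0.2156

0.2156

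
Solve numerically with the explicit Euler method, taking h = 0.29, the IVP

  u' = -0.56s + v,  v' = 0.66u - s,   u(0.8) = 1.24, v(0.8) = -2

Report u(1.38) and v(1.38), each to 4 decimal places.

-0.2254, -2.2093

Euler on (u,v): u_{n+1} = u_n + h·u', v_{n+1} = v_n + h·v'.
0.800000: (1.240000, -2.000000); f=(-2.448000, 0.018400) → (0.530080, -1.994664)
1.090000: (0.530080, -1.994664); f=(-2.605064, -0.740147) → (-0.225389, -2.209307)
(u(1.38), v(1.38)) ≈ (-0.2254, -2.2093)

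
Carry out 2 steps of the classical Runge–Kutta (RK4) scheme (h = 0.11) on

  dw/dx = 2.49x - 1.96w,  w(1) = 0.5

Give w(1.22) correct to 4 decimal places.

RK4: k1 = f(x_n, w_n); k2 = f(x_n + h/2, w_n + (h/2)·k1); k3 = f(x_n + h/2, w_n + (h/2)·k2); k4 = f(x_n + h, w_n + h·k3); w_{n+1} = w_n + (h/6)·(k1 + 2k2 + 2k3 + k4).
x=1.000000, w=0.500000:
  k1 = f(1.000000, 0.500000) = 1.510000
  k2 = f(1.055000, 0.583050) = 1.484172
  k3 = f(1.055000, 0.581629) = 1.486956
  k4 = f(1.110000, 0.663565) = 1.463312
  w ← 0.500000 + (0.11/6)·(k1 + 2k2 + 2k3 + k4) = 0.663452
x=1.110000, w=0.663452:
  k1 = f(1.110000, 0.663452) = 1.463534
  k2 = f(1.165000, 0.743946) = 1.442715
  k3 = f(1.165000, 0.742801) = 1.444959
  k4 = f(1.220000, 0.822398) = 1.425901
  w ← 0.663452 + (0.11/6)·(k1 + 2k2 + 2k3 + k4) = 0.822306
w(1.22) ≈ 0.8223

0.8223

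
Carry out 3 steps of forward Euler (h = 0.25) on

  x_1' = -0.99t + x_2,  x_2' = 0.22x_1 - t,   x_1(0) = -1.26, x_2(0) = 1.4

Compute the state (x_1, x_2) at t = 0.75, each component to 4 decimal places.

-0.4584, 1.0580

Euler on (x_1,x_2): x_1_{n+1} = x_1_n + h·x_1', x_2_{n+1} = x_2_n + h·x_2'.
0.000000: (-1.260000, 1.400000); f=(1.400000, -0.277200) → (-0.910000, 1.330700)
0.250000: (-0.910000, 1.330700); f=(1.083200, -0.450200) → (-0.639200, 1.218150)
0.500000: (-0.639200, 1.218150); f=(0.723150, -0.640624) → (-0.458413, 1.057994)
(x_1(0.75), x_2(0.75)) ≈ (-0.4584, 1.0580)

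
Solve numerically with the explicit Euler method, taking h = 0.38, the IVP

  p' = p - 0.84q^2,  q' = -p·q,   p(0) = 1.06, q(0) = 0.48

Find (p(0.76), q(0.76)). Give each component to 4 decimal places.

Euler on (p,q): p_{n+1} = p_n + h·p', q_{n+1} = q_n + h·q'.
0.000000: (1.060000, 0.480000); f=(0.866464, -0.508800) → (1.389256, 0.286656)
0.380000: (1.389256, 0.286656); f=(1.320232, -0.398239) → (1.890945, 0.135325)
(p(0.76), q(0.76)) ≈ (1.8909, 0.1353)

1.8909, 0.1353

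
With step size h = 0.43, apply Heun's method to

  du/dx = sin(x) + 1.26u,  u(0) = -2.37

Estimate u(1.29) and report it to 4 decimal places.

Heun: k1 = f(x_n, u_n); k2 = f(x_n + h, u_n + h·k1); u_{n+1} = u_n + (h/2)·(k1 + k2).
x=0.000000, u=-2.370000:
  k1 = f(0.000000, -2.370000) = -2.986200
  k2 = f(0.430000, -3.654066) = -4.187252
  u ← -2.370000 + (0.43/2)·(-2.986200 + (-4.187252)) = -3.912292
x=0.430000, u=-3.912292:
  k1 = f(0.430000, -3.912292) = -4.512617
  k2 = f(0.860000, -5.852718) = -6.616582
  u ← -3.912292 + (0.43/2)·(-4.512617 + (-6.616582)) = -6.305070
x=0.860000, u=-6.305070:
  k1 = f(0.860000, -6.305070) = -7.186546
  k2 = f(1.290000, -9.395285) = -10.877224
  u ← -6.305070 + (0.43/2)·(-7.186546 + (-10.877224)) = -10.188781
u(1.29) ≈ -10.1888

-10.1888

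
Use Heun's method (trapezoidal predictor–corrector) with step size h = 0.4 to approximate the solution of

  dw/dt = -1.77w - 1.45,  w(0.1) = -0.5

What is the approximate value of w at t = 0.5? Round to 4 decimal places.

-0.6460

Heun: k1 = f(t_n, w_n); k2 = f(t_n + h, w_n + h·k1); w_{n+1} = w_n + (h/2)·(k1 + k2).
t=0.100000, w=-0.500000:
  k1 = f(0.100000, -0.500000) = -0.565000
  k2 = f(0.500000, -0.726000) = -0.164980
  w ← -0.500000 + (0.4/2)·(-0.565000 + (-0.164980)) = -0.645996
w(0.5) ≈ -0.6460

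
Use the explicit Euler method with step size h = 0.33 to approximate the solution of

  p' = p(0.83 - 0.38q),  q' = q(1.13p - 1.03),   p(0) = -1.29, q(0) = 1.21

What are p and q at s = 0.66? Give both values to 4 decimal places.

Euler on (p,q): p_{n+1} = p_n + h·p', q_{n+1} = q_n + h·q'.
0.000000: (-1.290000, 1.210000); f=(-0.477558, -3.010117) → (-1.447594, 0.216661)
0.330000: (-1.447594, 0.216661); f=(-1.082321, -0.577572) → (-1.804760, 0.026063)
(p(0.66), q(0.66)) ≈ (-1.8048, 0.0261)

-1.8048, 0.0261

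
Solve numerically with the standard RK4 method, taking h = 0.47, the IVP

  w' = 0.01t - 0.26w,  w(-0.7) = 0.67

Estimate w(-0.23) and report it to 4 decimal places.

0.5909

RK4: k1 = f(t_n, w_n); k2 = f(t_n + h/2, w_n + (h/2)·k1); k3 = f(t_n + h/2, w_n + (h/2)·k2); k4 = f(t_n + h, w_n + h·k3); w_{n+1} = w_n + (h/6)·(k1 + 2k2 + 2k3 + k4).
t=-0.700000, w=0.670000:
  k1 = f(-0.700000, 0.670000) = -0.181200
  k2 = f(-0.465000, 0.627418) = -0.167779
  k3 = f(-0.465000, 0.630572) = -0.168599
  k4 = f(-0.230000, 0.590759) = -0.155897
  w ← 0.670000 + (0.47/6)·(k1 + 2k2 + 2k3 + k4) = 0.590895
w(-0.23) ≈ 0.5909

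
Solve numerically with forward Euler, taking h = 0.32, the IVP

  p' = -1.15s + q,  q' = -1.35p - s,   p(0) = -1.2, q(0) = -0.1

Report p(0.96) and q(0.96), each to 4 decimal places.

Euler on (p,q): p_{n+1} = p_n + h·p', q_{n+1} = q_n + h·q'.
0.000000: (-1.200000, -0.100000); f=(-0.100000, 1.620000) → (-1.232000, 0.418400)
0.320000: (-1.232000, 0.418400); f=(0.050400, 1.343200) → (-1.215872, 0.848224)
0.640000: (-1.215872, 0.848224); f=(0.112224, 1.001427) → (-1.179960, 1.168681)
(p(0.96), q(0.96)) ≈ (-1.1800, 1.1687)

-1.1800, 1.1687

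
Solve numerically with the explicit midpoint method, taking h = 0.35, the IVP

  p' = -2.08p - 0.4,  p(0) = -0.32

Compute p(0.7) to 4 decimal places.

Midpoint: k1 = f(x_n, p_n); k2 = f(x_n + h/2, p_n + (h/2)·k1); p_{n+1} = p_n + h·k2.
x=0.000000, p=-0.320000:
  k1 = f(0.000000, -0.320000) = 0.265600
  k2 = f(0.175000, -0.273520) = 0.168922
  p ← -0.320000 + 0.35·0.168922 = -0.260877
x=0.350000, p=-0.260877:
  k1 = f(0.350000, -0.260877) = 0.142625
  k2 = f(0.525000, -0.235918) = 0.090710
  p ← -0.260877 + 0.35·0.090710 = -0.229129
p(0.7) ≈ -0.2291

-0.2291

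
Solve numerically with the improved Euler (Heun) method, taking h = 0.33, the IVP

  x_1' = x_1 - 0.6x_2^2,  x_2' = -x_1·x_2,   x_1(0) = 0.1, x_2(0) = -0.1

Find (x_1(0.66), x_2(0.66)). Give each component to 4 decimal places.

0.1865, -0.0914

Heun on (x_1,x_2): k1 = f(x_n, state_n); k2 = f(x_n + h, state_n + h·k1); state_{n+1} = state_n + (h/2)·(k1 + k2).
0.000000: (0.100000, -0.100000)
  k1 = (0.094000, 0.010000)
  predictor → (0.131020, -0.096700)
  k2 = (0.125409, 0.012670)
  → (0.136203, -0.096260)
0.330000: (0.136203, -0.096260)
  k1 = (0.130643, 0.013111)
  predictor → (0.179315, -0.091933)
  k2 = (0.174244, 0.016485)
  → (0.186509, -0.091376)
(x_1(0.66), x_2(0.66)) ≈ (0.1865, -0.0914)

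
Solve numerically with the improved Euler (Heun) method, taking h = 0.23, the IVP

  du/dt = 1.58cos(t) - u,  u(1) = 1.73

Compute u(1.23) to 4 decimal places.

Heun: k1 = f(t_n, u_n); k2 = f(t_n + h, u_n + h·k1); u_{n+1} = u_n + (h/2)·(k1 + k2).
t=1.000000, u=1.730000:
  k1 = f(1.000000, 1.730000) = -0.876322
  k2 = f(1.230000, 1.528446) = -1.000350
  u ← 1.730000 + (0.23/2)·(-0.876322 + (-1.000350)) = 1.514183
u(1.23) ≈ 1.5142

1.5142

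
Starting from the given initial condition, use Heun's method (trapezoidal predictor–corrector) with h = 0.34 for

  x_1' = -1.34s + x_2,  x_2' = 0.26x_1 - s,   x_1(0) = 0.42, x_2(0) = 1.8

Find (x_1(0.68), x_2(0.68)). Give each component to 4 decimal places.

Heun on (x_1,x_2): k1 = f(s_n, state_n); k2 = f(s_n + h, state_n + h·k1); state_{n+1} = state_n + (h/2)·(k1 + k2).
0.000000: (0.420000, 1.800000)
  k1 = (1.800000, 0.109200)
  predictor → (1.032000, 1.837128)
  k2 = (1.381528, -0.071680)
  → (0.960860, 1.806378)
0.340000: (0.960860, 1.806378)
  k1 = (1.350778, -0.090176)
  predictor → (1.420124, 1.775718)
  k2 = (0.864518, -0.310768)
  → (1.337460, 1.738218)
(x_1(0.68), x_2(0.68)) ≈ (1.3375, 1.7382)

1.3375, 1.7382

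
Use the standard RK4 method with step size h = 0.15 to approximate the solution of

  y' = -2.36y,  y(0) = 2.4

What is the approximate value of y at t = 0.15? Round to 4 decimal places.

1.6846

RK4: k1 = f(t_n, y_n); k2 = f(t_n + h/2, y_n + (h/2)·k1); k3 = f(t_n + h/2, y_n + (h/2)·k2); k4 = f(t_n + h, y_n + h·k3); y_{n+1} = y_n + (h/6)·(k1 + 2k2 + 2k3 + k4).
t=0.000000, y=2.400000:
  k1 = f(0.000000, 2.400000) = -5.664000
  k2 = f(0.075000, 1.975200) = -4.661472
  k3 = f(0.075000, 2.050390) = -4.838919
  k4 = f(0.150000, 1.674162) = -3.951023
  y ← 2.400000 + (0.15/6)·(k1 + 2k2 + 2k3 + k4) = 1.684605
y(0.15) ≈ 1.6846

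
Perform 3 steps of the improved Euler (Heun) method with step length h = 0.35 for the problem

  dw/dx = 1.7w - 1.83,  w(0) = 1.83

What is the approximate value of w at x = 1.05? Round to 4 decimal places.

Heun: k1 = f(x_n, w_n); k2 = f(x_n + h, w_n + h·k1); w_{n+1} = w_n + (h/2)·(k1 + k2).
x=0.000000, w=1.830000:
  k1 = f(0.000000, 1.830000) = 1.281000
  k2 = f(0.350000, 2.278350) = 2.043195
  w ← 1.830000 + (0.35/2)·(1.281000 + 2.043195) = 2.411734
x=0.350000, w=2.411734:
  k1 = f(0.350000, 2.411734) = 2.269948
  k2 = f(0.700000, 3.206216) = 3.620567
  w ← 2.411734 + (0.35/2)·(2.269948 + 3.620567) = 3.442574
x=0.700000, w=3.442574:
  k1 = f(0.700000, 3.442574) = 4.022376
  k2 = f(1.050000, 4.850406) = 6.415690
  w ← 3.442574 + (0.35/2)·(4.022376 + 6.415690) = 5.269236
w(1.05) ≈ 5.2692

5.2692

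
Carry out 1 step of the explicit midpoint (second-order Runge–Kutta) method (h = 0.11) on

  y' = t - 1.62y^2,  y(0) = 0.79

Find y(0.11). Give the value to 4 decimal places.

0.6999

Midpoint: k1 = f(t_n, y_n); k2 = f(t_n + h/2, y_n + (h/2)·k1); y_{n+1} = y_n + h·k2.
t=0.000000, y=0.790000:
  k1 = f(0.000000, 0.790000) = -1.011042
  k2 = f(0.055000, 0.734393) = -0.818719
  y ← 0.790000 + 0.11·(-0.818719) = 0.699941
y(0.11) ≈ 0.6999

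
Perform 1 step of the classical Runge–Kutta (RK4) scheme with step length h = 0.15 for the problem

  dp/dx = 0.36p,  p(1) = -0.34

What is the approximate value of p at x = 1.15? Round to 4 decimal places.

RK4: k1 = f(x_n, p_n); k2 = f(x_n + h/2, p_n + (h/2)·k1); k3 = f(x_n + h/2, p_n + (h/2)·k2); k4 = f(x_n + h, p_n + h·k3); p_{n+1} = p_n + (h/6)·(k1 + 2k2 + 2k3 + k4).
x=1.000000, p=-0.340000:
  k1 = f(1.000000, -0.340000) = -0.122400
  k2 = f(1.075000, -0.349180) = -0.125705
  k3 = f(1.075000, -0.349428) = -0.125794
  k4 = f(1.150000, -0.358869) = -0.129193
  p ← -0.340000 + (0.15/6)·(k1 + 2k2 + 2k3 + k4) = -0.358865
p(1.15) ≈ -0.3589

-0.3589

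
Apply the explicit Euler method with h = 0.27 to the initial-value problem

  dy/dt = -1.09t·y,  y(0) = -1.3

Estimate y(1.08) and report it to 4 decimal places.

Euler: y_{n+1} = y_n + h·f(t_n, y_n).
t=0.000000, y=-1.300000: f=0.000000 → y ← -1.300000 + 0.27·0.000000 = -1.300000
t=0.270000, y=-1.300000: f=0.382590 → y ← -1.300000 + 0.27·0.382590 = -1.196701
t=0.540000, y=-1.196701: f=0.704378 → y ← -1.196701 + 0.27·0.704378 = -1.006519
t=0.810000, y=-1.006519: f=0.888655 → y ← -1.006519 + 0.27·0.888655 = -0.766582
y(1.08) ≈ -0.7666

-0.7666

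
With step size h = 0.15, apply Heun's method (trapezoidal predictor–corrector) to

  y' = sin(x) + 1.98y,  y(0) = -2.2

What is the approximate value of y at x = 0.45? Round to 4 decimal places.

Heun: k1 = f(x_n, y_n); k2 = f(x_n + h, y_n + h·k1); y_{n+1} = y_n + (h/2)·(k1 + k2).
x=0.000000, y=-2.200000:
  k1 = f(0.000000, -2.200000) = -4.356000
  k2 = f(0.150000, -2.853400) = -5.500294
  y ← -2.200000 + (0.15/2)·(-4.356000 + (-5.500294)) = -2.939222
x=0.150000, y=-2.939222:
  k1 = f(0.150000, -2.939222) = -5.670222
  k2 = f(0.300000, -3.789755) = -7.208195
  y ← -2.939222 + (0.15/2)·(-5.670222 + (-7.208195)) = -3.905103
x=0.300000, y=-3.905103:
  k1 = f(0.300000, -3.905103) = -7.436584
  k2 = f(0.450000, -5.020591) = -9.505805
  y ← -3.905103 + (0.15/2)·(-7.436584 + (-9.505805)) = -5.175782
y(0.45) ≈ -5.1758

-5.1758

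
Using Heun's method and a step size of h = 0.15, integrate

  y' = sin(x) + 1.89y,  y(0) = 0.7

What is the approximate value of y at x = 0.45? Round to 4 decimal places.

Heun: k1 = f(x_n, y_n); k2 = f(x_n + h, y_n + h·k1); y_{n+1} = y_n + (h/2)·(k1 + k2).
x=0.000000, y=0.700000:
  k1 = f(0.000000, 0.700000) = 1.323000
  k2 = f(0.150000, 0.898450) = 1.847509
  y ← 0.700000 + (0.15/2)·(1.323000 + 1.847509) = 0.937788
x=0.150000, y=0.937788:
  k1 = f(0.150000, 0.937788) = 1.921858
  k2 = f(0.300000, 1.226067) = 2.612786
  y ← 0.937788 + (0.15/2)·(1.921858 + 2.612786) = 1.277886
x=0.300000, y=1.277886:
  k1 = f(0.300000, 1.277886) = 2.710726
  k2 = f(0.450000, 1.684495) = 3.618662
  y ← 1.277886 + (0.15/2)·(2.710726 + 3.618662) = 1.752591
y(0.45) ≈ 1.7526

1.7526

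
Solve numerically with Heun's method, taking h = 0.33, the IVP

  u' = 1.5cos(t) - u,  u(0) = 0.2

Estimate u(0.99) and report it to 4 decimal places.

0.8081

Heun: k1 = f(t_n, u_n); k2 = f(t_n + h, u_n + h·k1); u_{n+1} = u_n + (h/2)·(k1 + k2).
t=0.000000, u=0.200000:
  k1 = f(0.000000, 0.200000) = 1.300000
  k2 = f(0.330000, 0.629000) = 0.790064
  u ← 0.200000 + (0.33/2)·(1.300000 + 0.790064) = 0.544860
t=0.330000, u=0.544860:
  k1 = f(0.330000, 0.544860) = 0.874203
  k2 = f(0.660000, 0.833347) = 0.351641
  u ← 0.544860 + (0.33/2)·(0.874203 + 0.351641) = 0.747125
t=0.660000, u=0.747125:
  k1 = f(0.660000, 0.747125) = 0.437864
  k2 = f(0.990000, 0.891620) = -0.068585
  u ← 0.747125 + (0.33/2)·(0.437864 + (-0.068585)) = 0.808056
u(0.99) ≈ 0.8081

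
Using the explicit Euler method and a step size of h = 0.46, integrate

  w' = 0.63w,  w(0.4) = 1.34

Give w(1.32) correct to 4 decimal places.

Euler: w_{n+1} = w_n + h·f(t_n, w_n).
t=0.400000, w=1.340000: f=0.844200 → w ← 1.340000 + 0.46·0.844200 = 1.728332
t=0.860000, w=1.728332: f=1.088849 → w ← 1.728332 + 0.46·1.088849 = 2.229203
w(1.32) ≈ 2.2292

2.2292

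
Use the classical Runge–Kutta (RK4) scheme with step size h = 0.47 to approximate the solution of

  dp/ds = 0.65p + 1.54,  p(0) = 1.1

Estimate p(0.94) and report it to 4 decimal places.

RK4: k1 = f(s_n, p_n); k2 = f(s_n + h/2, p_n + (h/2)·k1); k3 = f(s_n + h/2, p_n + (h/2)·k2); k4 = f(s_n + h, p_n + h·k3); p_{n+1} = p_n + (h/6)·(k1 + 2k2 + 2k3 + k4).
s=0.000000, p=1.100000:
  k1 = f(0.000000, 1.100000) = 2.255000
  k2 = f(0.235000, 1.629925) = 2.599451
  k3 = f(0.235000, 1.710871) = 2.652066
  k4 = f(0.470000, 2.346471) = 3.065206
  p ← 1.100000 + (0.47/6)·(k1 + 2k2 + 2k3 + k4) = 2.339487
s=0.470000, p=2.339487:
  k1 = f(0.470000, 2.339487) = 3.060667
  k2 = f(0.705000, 3.058744) = 3.528184
  k3 = f(0.705000, 3.168610) = 3.599597
  k4 = f(0.940000, 4.031298) = 4.160343
  p ← 2.339487 + (0.47/6)·(k1 + 2k2 + 2k3 + k4) = 4.021819
p(0.94) ≈ 4.0218

4.0218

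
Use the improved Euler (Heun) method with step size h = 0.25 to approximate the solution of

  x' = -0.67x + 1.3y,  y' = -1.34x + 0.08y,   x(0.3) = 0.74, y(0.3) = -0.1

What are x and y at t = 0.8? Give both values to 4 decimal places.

Heun on (x,y): k1 = f(t_n, state_n); k2 = f(t_n + h, state_n + h·k1); state_{n+1} = state_n + (h/2)·(k1 + k2).
0.300000: (0.740000, -0.100000)
  k1 = (-0.625800, -0.999600)
  predictor → (0.583550, -0.349900)
  k2 = (-0.845849, -0.809949)
  → (0.556044, -0.326194)
0.550000: (0.556044, -0.326194)
  k1 = (-0.796601, -0.771194)
  predictor → (0.356894, -0.518992)
  k2 = (-0.913809, -0.519757)
  → (0.342243, -0.487563)
(x(0.8), y(0.8)) ≈ (0.3422, -0.4876)

0.3422, -0.4876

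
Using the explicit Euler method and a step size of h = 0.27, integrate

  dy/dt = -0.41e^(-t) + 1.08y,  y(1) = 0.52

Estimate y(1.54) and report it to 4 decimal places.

Euler: y_{n+1} = y_n + h·f(t_n, y_n).
t=1.000000, y=0.520000: f=0.410769 → y ← 0.520000 + 0.27·0.410769 = 0.630908
t=1.270000, y=0.630908: f=0.566239 → y ← 0.630908 + 0.27·0.566239 = 0.783792
y(1.54) ≈ 0.7838

0.7838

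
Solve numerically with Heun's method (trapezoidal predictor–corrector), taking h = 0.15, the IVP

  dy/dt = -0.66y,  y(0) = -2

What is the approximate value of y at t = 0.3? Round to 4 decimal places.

Heun: k1 = f(t_n, y_n); k2 = f(t_n + h, y_n + h·k1); y_{n+1} = y_n + (h/2)·(k1 + k2).
t=0.000000, y=-2.000000:
  k1 = f(0.000000, -2.000000) = 1.320000
  k2 = f(0.150000, -1.802000) = 1.189320
  y ← -2.000000 + (0.15/2)·(1.320000 + 1.189320) = -1.811801
t=0.150000, y=-1.811801:
  k1 = f(0.150000, -1.811801) = 1.195789
  k2 = f(0.300000, -1.632433) = 1.077406
  y ← -1.811801 + (0.15/2)·(1.195789 + 1.077406) = -1.641311
y(0.3) ≈ -1.6413

-1.6413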